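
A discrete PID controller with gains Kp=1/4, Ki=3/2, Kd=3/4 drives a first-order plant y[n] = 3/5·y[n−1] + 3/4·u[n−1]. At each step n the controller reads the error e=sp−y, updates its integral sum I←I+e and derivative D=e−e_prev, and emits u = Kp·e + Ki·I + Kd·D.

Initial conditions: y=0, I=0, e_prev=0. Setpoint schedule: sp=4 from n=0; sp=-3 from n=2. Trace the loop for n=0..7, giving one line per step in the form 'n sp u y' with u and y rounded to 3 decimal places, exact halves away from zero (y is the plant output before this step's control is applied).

0 4 10.000 0.000
1 4 -5.750 7.500
2 -3 -4.594 0.188
3 -3 -0.809 -3.333
4 -3 -4.766 -2.606
5 -3 1.519 -5.138
6 -3 -5.159 -1.944
7 -3 3.382 -5.036

(exact arithmetic carried between steps; '≈' marks a value shown rounded to 6 d.p. or computed from one; I and e_prev carry over from the previous line; the table rounds u and y to 3 d.p., halves away from zero)
n=0: y=0, sp=4, e=sp−y=4; I=4, D=e−e_prev=4; u=1/4·4+3/2·4+3/4·4=10; next y=3/5·0+3/4·10=7.5
n=1: y=7.5, sp=4, e=sp−y=-3.5; I=0.5, D=e−e_prev=-7.5; u=1/4·(-3.5)+3/2·0.5+3/4·(-7.5)=-5.75; next y=3/5·7.5+3/4·(-5.75)=0.1875
n=2: y=0.1875, sp=-3, e=sp−y=-3.1875; I=-2.6875, D=e−e_prev=0.3125; u=1/4·(-3.1875)+3/2·(-2.6875)+3/4·0.3125=-4.59375; next y=3/5·0.1875+3/4·(-4.59375)≈-3.332813
n=3: y≈-3.332813, sp=-3, e=sp−y≈0.332813; I≈-2.354688, D=e−e_prev≈3.520313; u=1/4·0.332813+3/2·(-2.354688)+3/4·3.520313≈-0.808594; next y=3/5·(-3.332813)+3/4·(-0.808594)≈-2.606133
n=4: y≈-2.606133, sp=-3, e=sp−y≈-0.393867; I≈-2.748555, D=e−e_prev≈-0.726680; u=1/4·(-0.393867)+3/2·(-2.748555)+3/4·(-0.726680)≈-4.766309; next y=3/5·(-2.606133)+3/4·(-4.766309)≈-5.138411
n=5: y≈-5.138411, sp=-3, e=sp−y≈2.138411; I≈-0.610144, D=e−e_prev≈2.532278; u=1/4·2.138411+3/2·(-0.610144)+3/4·2.532278≈1.518596; next y=3/5·(-5.138411)+3/4·1.518596≈-1.944100
n=6: y≈-1.944100, sp=-3, e=sp−y≈-1.055900; I≈-1.666044, D=e−e_prev≈-3.194312; u=1/4·(-1.055900)+3/2·(-1.666044)+3/4·(-3.194312)≈-5.158775; next y=3/5·(-1.944100)+3/4·(-5.158775)≈-5.035541
n=7: y≈-5.035541, sp=-3, e=sp−y≈2.035541; I≈0.369497, D=e−e_prev≈3.091441; u=1/4·2.035541+3/2·0.369497+3/4·3.091441≈3.381711; next y=3/5·(-5.035541)+3/4·3.381711≈-0.485041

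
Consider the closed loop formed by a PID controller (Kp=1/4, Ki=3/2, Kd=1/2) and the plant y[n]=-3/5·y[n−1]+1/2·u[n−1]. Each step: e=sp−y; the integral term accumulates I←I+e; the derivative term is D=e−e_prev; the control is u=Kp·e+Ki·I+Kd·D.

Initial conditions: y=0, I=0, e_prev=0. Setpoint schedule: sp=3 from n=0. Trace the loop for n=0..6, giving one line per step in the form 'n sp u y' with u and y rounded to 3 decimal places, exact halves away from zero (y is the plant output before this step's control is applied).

(exact arithmetic carried between steps; '≈' marks a value shown rounded to 6 d.p. or computed from one; I and e_prev carry over from the previous line; the table rounds u and y to 3 d.p., halves away from zero)
n=0: y=0, sp=3, e=sp−y=3; I=3, D=e−e_prev=3; u=1/4·3+3/2·3+1/2·3=6.75; next y=-3/5·0+1/2·6.75=3.375
n=1: y=3.375, sp=3, e=sp−y=-0.375; I=2.625, D=e−e_prev=-3.375; u=1/4·(-0.375)+3/2·2.625+1/2·(-3.375)=2.15625; next y=-3/5·3.375+1/2·2.15625=-0.946875
n=2: y=-0.946875, sp=3, e=sp−y=3.946875; I=6.571875, D=e−e_prev=4.321875; u=1/4·3.946875+3/2·6.571875+1/2·4.321875≈13.005469; next y=-3/5·(-0.946875)+1/2·13.005469≈7.070859
n=3: y≈7.070859, sp=3, e=sp−y≈-4.070859; I≈2.501016, D=e−e_prev≈-8.017734; u=1/4·(-4.070859)+3/2·2.501016+1/2·(-8.017734)≈-1.275059; next y=-3/5·7.070859+1/2·(-1.275059)≈-4.880045
n=4: y≈-4.880045, sp=3, e=sp−y≈7.880045; I≈10.381061, D=e−e_prev≈11.950904; u=1/4·7.880045+3/2·10.381061+1/2·11.950904≈23.517054; next y=-3/5·(-4.880045)+1/2·23.517054≈14.686554
n=5: y≈14.686554, sp=3, e=sp−y≈-11.686554; I≈-1.305494, D=e−e_prev≈-19.566599; u=1/4·(-11.686554)+3/2·(-1.305494)+1/2·(-19.566599)≈-14.663178; next y=-3/5·14.686554+1/2·(-14.663178)≈-16.143522
n=6: y≈-16.143522, sp=3, e=sp−y≈19.143522; I≈17.838028, D=e−e_prev≈30.830076; u=1/4·19.143522+3/2·17.838028+1/2·30.830076≈46.957960; next y=-3/5·(-16.143522)+1/2·46.957960≈33.165093

0 3 6.750 0.000
1 3 2.156 3.375
2 3 13.005 -0.947
3 3 -1.275 7.071
4 3 23.517 -4.880
5 3 -14.663 14.687
6 3 46.958 -16.144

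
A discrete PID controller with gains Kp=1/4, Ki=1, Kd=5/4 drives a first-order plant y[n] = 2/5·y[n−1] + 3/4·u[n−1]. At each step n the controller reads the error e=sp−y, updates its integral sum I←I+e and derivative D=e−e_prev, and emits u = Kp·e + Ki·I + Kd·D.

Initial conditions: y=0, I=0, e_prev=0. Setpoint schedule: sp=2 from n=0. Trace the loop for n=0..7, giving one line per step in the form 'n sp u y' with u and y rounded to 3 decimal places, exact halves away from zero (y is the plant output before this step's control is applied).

(exact arithmetic carried between steps; '≈' marks a value shown rounded to 6 d.p. or computed from one; I and e_prev carry over from the previous line; the table rounds u and y to 3 d.p., halves away from zero)
n=0: y=0, sp=2, e=sp−y=2; I=2, D=e−e_prev=2; u=1/4·2+1·2+5/4·2=5; next y=2/5·0+3/4·5=3.75
n=1: y=3.75, sp=2, e=sp−y=-1.75; I=0.25, D=e−e_prev=-3.75; u=1/4·(-1.75)+1·0.25+5/4·(-3.75)=-4.875; next y=2/5·3.75+3/4·(-4.875)=-2.15625
n=2: y=-2.15625, sp=2, e=sp−y=4.15625; I=4.40625, D=e−e_prev=5.90625; u=1/4·4.15625+1·4.40625+5/4·5.90625=12.828125; next y=2/5·(-2.15625)+3/4·12.828125≈8.758594
n=3: y≈8.758594, sp=2, e=sp−y≈-6.758594; I≈-2.352344, D=e−e_prev≈-10.914844; u=1/4·(-6.758594)+1·(-2.352344)+5/4·(-10.914844)≈-17.685547; next y=2/5·8.758594+3/4·(-17.685547)≈-9.760723
n=4: y≈-9.760723, sp=2, e=sp−y≈11.760723; I≈9.408379, D=e−e_prev≈18.519316; u=1/4·11.760723+1·9.408379+5/4·18.519316≈35.497705; next y=2/5·(-9.760723)+3/4·35.497705≈22.718990
n=5: y≈22.718990, sp=2, e=sp−y≈-20.718990; I≈-11.310611, D=e−e_prev≈-32.479712; u=1/4·(-20.718990)+1·(-11.310611)+5/4·(-32.479712)≈-57.089999; next y=2/5·22.718990+3/4·(-57.089999)≈-33.729903
n=6: y≈-33.729903, sp=2, e=sp−y≈35.729903; I≈24.419292, D=e−e_prev≈56.448893; u=1/4·35.729903+1·24.419292+5/4·56.448893≈103.912884; next y=2/5·(-33.729903)+3/4·103.912884≈64.442702
n=7: y≈64.442702, sp=2, e=sp−y≈-62.442702; I≈-38.023410, D=e−e_prev≈-98.172605; u=1/4·(-62.442702)+1·(-38.023410)+5/4·(-98.172605)≈-176.349842; next y=2/5·64.442702+3/4·(-176.349842)≈-106.485300

0 2 5.000 0.000
1 2 -4.875 3.750
2 2 12.828 -2.156
3 2 -17.686 8.759
4 2 35.498 -9.761
5 2 -57.090 22.719
6 2 103.913 -33.730
7 2 -176.350 64.443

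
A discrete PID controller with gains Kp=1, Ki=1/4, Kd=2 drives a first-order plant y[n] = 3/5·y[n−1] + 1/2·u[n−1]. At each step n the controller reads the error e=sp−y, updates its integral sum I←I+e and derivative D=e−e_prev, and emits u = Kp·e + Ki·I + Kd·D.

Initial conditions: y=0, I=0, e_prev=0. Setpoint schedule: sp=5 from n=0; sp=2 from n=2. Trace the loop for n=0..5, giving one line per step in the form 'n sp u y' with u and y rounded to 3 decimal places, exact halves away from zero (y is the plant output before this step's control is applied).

0 5 16.250 0.000
1 5 -18.906 8.125
2 2 28.098 -4.578
3 2 -41.274 11.302
4 2 69.924 -13.856
5 2 -108.067 26.648

(exact arithmetic carried between steps; '≈' marks a value shown rounded to 6 d.p. or computed from one; I and e_prev carry over from the previous line; the table rounds u and y to 3 d.p., halves away from zero)
n=0: y=0, sp=5, e=sp−y=5; I=5, D=e−e_prev=5; u=1·5+1/4·5+2·5=16.25; next y=3/5·0+1/2·16.25=8.125
n=1: y=8.125, sp=5, e=sp−y=-3.125; I=1.875, D=e−e_prev=-8.125; u=1·(-3.125)+1/4·1.875+2·(-8.125)=-18.90625; next y=3/5·8.125+1/2·(-18.90625)=-4.578125
n=2: y=-4.578125, sp=2, e=sp−y=6.578125; I=8.453125, D=e−e_prev=9.703125; u=1·6.578125+1/4·8.453125+2·9.703125≈28.097656; next y=3/5·(-4.578125)+1/2·28.097656≈11.301953
n=3: y≈11.301953, sp=2, e=sp−y≈-9.301953; I≈-0.848828, D=e−e_prev≈-15.880078; u=1·(-9.301953)+1/4·(-0.848828)+2·(-15.880078)≈-41.274316; next y=3/5·11.301953+1/2·(-41.274316)≈-13.855986
n=4: y≈-13.855986, sp=2, e=sp−y≈15.855986; I≈15.007158, D=e−e_prev≈25.157939; u=1·15.855986+1/4·15.007158+2·25.157939≈69.923655; next y=3/5·(-13.855986)+1/2·69.923655≈26.648236
n=5: y≈26.648236, sp=2, e=sp−y≈-24.648236; I≈-9.641077, D=e−e_prev≈-40.504222; u=1·(-24.648236)+1/4·(-9.641077)+2·(-40.504222)≈-108.066949; next y=3/5·26.648236+1/2·(-108.066949)≈-38.044533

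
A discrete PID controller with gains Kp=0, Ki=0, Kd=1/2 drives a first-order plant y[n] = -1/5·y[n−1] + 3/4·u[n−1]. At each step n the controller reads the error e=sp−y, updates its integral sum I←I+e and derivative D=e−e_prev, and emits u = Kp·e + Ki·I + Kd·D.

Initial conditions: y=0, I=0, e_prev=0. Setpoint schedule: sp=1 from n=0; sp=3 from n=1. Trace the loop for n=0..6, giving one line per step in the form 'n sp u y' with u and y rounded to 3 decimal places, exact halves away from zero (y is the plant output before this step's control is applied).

0 1 0.500 0.000
1 3 0.813 0.375
2 3 -0.080 0.534
3 3 0.351 -0.167
4 3 -0.231 0.296
5 3 0.265 -0.233
6 3 -0.239 0.245

(exact arithmetic carried between steps; '≈' marks a value shown rounded to 6 d.p. or computed from one; I and e_prev carry over from the previous line; the table rounds u and y to 3 d.p., halves away from zero)
n=0: y=0, sp=1, e=sp−y=1; I=1, D=e−e_prev=1; u=0·1+0·1+1/2·1=0.5; next y=-1/5·0+3/4·0.5=0.375
n=1: y=0.375, sp=3, e=sp−y=2.625; I=3.625, D=e−e_prev=1.625; u=0·2.625+0·3.625+1/2·1.625=0.8125; next y=-1/5·0.375+3/4·0.8125=0.534375
n=2: y=0.534375, sp=3, e=sp−y=2.465625; I=6.090625, D=e−e_prev=-0.159375; u=0·2.465625+0·6.090625+1/2·(-0.159375)≈-0.079688; next y=-1/5·0.534375+3/4·(-0.079688)≈-0.166641
n=3: y≈-0.166641, sp=3, e=sp−y≈3.166641; I≈9.257266, D=e−e_prev≈0.701016; u=0·3.166641+0·9.257266+1/2·0.701016≈0.350508; next y=-1/5·(-0.166641)+3/4·0.350508≈0.296209
n=4: y≈0.296209, sp=3, e=sp−y≈2.703791; I≈11.961057, D=e−e_prev≈-0.462850; u=0·2.703791+0·11.961057+1/2·(-0.462850)≈-0.231425; next y=-1/5·0.296209+3/4·(-0.231425)≈-0.232810
n=5: y≈-0.232810, sp=3, e=sp−y≈3.232810; I≈15.193867, D=e−e_prev≈0.529019; u=0·3.232810+0·15.193867+1/2·0.529019≈0.264510; next y=-1/5·(-0.232810)+3/4·0.264510≈0.244944
n=6: y≈0.244944, sp=3, e=sp−y≈2.755056; I≈17.948923, D=e−e_prev≈-0.477755; u=0·2.755056+0·17.948923+1/2·(-0.477755)≈-0.238877; next y=-1/5·0.244944+3/4·(-0.238877)≈-0.228147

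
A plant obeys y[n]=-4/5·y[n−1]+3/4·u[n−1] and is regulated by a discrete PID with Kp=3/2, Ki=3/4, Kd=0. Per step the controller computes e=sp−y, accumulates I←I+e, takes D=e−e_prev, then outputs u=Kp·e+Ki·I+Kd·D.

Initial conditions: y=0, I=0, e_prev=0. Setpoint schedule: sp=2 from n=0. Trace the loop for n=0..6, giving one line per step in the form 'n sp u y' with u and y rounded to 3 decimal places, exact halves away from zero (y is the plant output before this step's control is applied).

(exact arithmetic carried between steps; '≈' marks a value shown rounded to 6 d.p. or computed from one; I and e_prev carry over from the previous line; the table rounds u and y to 3 d.p., halves away from zero)
n=0: y=0, sp=2, e=sp−y=2; I=2, D=e−e_prev=2; u=3/2·2+3/4·2+0·2=4.5; next y=-4/5·0+3/4·4.5=3.375
n=1: y=3.375, sp=2, e=sp−y=-1.375; I=0.625, D=e−e_prev=-3.375; u=3/2·(-1.375)+3/4·0.625+0·(-3.375)=-1.59375; next y=-4/5·3.375+3/4·(-1.59375)≈-3.895313
n=2: y≈-3.895313, sp=2, e=sp−y≈5.895313; I≈6.520313, D=e−e_prev≈7.270313; u=3/2·5.895313+3/4·6.520313+0·7.270313≈13.733203; next y=-4/5·(-3.895313)+3/4·13.733203≈13.416152
n=3: y≈13.416152, sp=2, e=sp−y≈-11.416152; I≈-4.895840, D=e−e_prev≈-17.311465; u=3/2·(-11.416152)+3/4·(-4.895840)+0·(-17.311465)≈-20.796108; next y=-4/5·13.416152+3/4·(-20.796108)≈-26.330003
n=4: y≈-26.330003, sp=2, e=sp−y≈28.330003; I≈23.434163, D=e−e_prev≈39.746156; u=3/2·28.330003+3/4·23.434163+0·39.746156≈60.070627; next y=-4/5·(-26.330003)+3/4·60.070627≈66.116973
n=5: y≈66.116973, sp=2, e=sp−y≈-64.116973; I≈-40.682810, D=e−e_prev≈-92.446976; u=3/2·(-64.116973)+3/4·(-40.682810)+0·(-92.446976)≈-126.687567; next y=-4/5·66.116973+3/4·(-126.687567)≈-147.909253
n=6: y≈-147.909253, sp=2, e=sp−y≈149.909253; I≈109.226444, D=e−e_prev≈214.026226; u=3/2·149.909253+3/4·109.226444+0·214.026226≈306.783713; next y=-4/5·(-147.909253)+3/4·306.783713≈348.415187

0 2 4.500 0.000
1 2 -1.594 3.375
2 2 13.733 -3.895
3 2 -20.796 13.416
4 2 60.071 -26.330
5 2 -126.688 66.117
6 2 306.784 -147.909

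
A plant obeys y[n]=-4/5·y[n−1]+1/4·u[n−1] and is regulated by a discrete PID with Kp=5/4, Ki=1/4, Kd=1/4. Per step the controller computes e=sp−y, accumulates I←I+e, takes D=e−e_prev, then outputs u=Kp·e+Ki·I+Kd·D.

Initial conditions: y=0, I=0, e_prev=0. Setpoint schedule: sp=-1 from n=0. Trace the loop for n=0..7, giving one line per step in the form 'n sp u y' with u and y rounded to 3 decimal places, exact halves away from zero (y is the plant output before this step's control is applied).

(exact arithmetic carried between steps; '≈' marks a value shown rounded to 6 d.p. or computed from one; I and e_prev carry over from the previous line; the table rounds u and y to 3 d.p., halves away from zero)
n=0: y=0, sp=-1, e=sp−y=-1; I=-1, D=e−e_prev=-1; u=5/4·(-1)+1/4·(-1)+1/4·(-1)=-1.75; next y=-4/5·0+1/4·(-1.75)=-0.4375
n=1: y=-0.4375, sp=-1, e=sp−y=-0.5625; I=-1.5625, D=e−e_prev=0.4375; u=5/4·(-0.5625)+1/4·(-1.5625)+1/4·0.4375=-0.984375; next y=-4/5·(-0.4375)+1/4·(-0.984375)≈0.103906
n=2: y≈0.103906, sp=-1, e=sp−y≈-1.103906; I≈-2.666406, D=e−e_prev≈-0.541406; u=5/4·(-1.103906)+1/4·(-2.666406)+1/4·(-0.541406)≈-2.181836; next y=-4/5·0.103906+1/4·(-2.181836)≈-0.628584
n=3: y≈-0.628584, sp=-1, e=sp−y≈-0.371416; I≈-3.037822, D=e−e_prev≈0.732490; u=5/4·(-0.371416)+1/4·(-3.037822)+1/4·0.732490≈-1.040603; next y=-4/5·(-0.628584)+1/4·(-1.040603)≈0.242716
n=4: y≈0.242716, sp=-1, e=sp−y≈-1.242716; I≈-4.280539, D=e−e_prev≈-0.871300; u=5/4·(-1.242716)+1/4·(-4.280539)+1/4·(-0.871300)≈-2.841355; next y=-4/5·0.242716+1/4·(-2.841355)≈-0.904512
n=5: y≈-0.904512, sp=-1, e=sp−y≈-0.095488; I≈-4.376027, D=e−e_prev≈1.147228; u=5/4·(-0.095488)+1/4·(-4.376027)+1/4·1.147228≈-0.926560; next y=-4/5·(-0.904512)+1/4·(-0.926560)≈0.491970
n=6: y≈0.491970, sp=-1, e=sp−y≈-1.491970; I≈-5.867996, D=e−e_prev≈-1.396482; u=5/4·(-1.491970)+1/4·(-5.867996)+1/4·(-1.396482)≈-3.681082; next y=-4/5·0.491970+1/4·(-3.681082)≈-1.313846
n=7: y≈-1.313846, sp=-1, e=sp−y≈0.313846; I≈-5.554150, D=e−e_prev≈1.805816; u=5/4·0.313846+1/4·(-5.554150)+1/4·1.805816≈-0.544776; next y=-4/5·(-1.313846)+1/4·(-0.544776)≈0.914883

0 -1 -1.750 0.000
1 -1 -0.984 -0.438
2 -1 -2.182 0.104
3 -1 -1.041 -0.629
4 -1 -2.841 0.243
5 -1 -0.927 -0.905
6 -1 -3.681 0.492
7 -1 -0.545 -1.314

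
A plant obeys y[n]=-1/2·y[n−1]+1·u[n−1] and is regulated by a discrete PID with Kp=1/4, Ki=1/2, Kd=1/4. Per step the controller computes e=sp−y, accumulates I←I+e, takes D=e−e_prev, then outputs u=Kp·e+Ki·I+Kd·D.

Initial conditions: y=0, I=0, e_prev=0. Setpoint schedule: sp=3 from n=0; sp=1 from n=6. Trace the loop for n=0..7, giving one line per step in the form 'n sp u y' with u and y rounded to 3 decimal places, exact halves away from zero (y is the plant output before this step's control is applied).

(exact arithmetic carried between steps; '≈' marks a value shown rounded to 6 d.p. or computed from one; I and e_prev carry over from the previous line; the table rounds u and y to 3 d.p., halves away from zero)
n=0: y=0, sp=3, e=sp−y=3; I=3, D=e−e_prev=3; u=1/4·3+1/2·3+1/4·3=3; next y=-1/2·0+1·3=3
n=1: y=3, sp=3, e=sp−y=0; I=3, D=e−e_prev=-3; u=1/4·0+1/2·3+1/4·(-3)=0.75; next y=-1/2·3+1·0.75=-0.75
n=2: y=-0.75, sp=3, e=sp−y=3.75; I=6.75, D=e−e_prev=3.75; u=1/4·3.75+1/2·6.75+1/4·3.75=5.25; next y=-1/2·(-0.75)+1·5.25=5.625
n=3: y=5.625, sp=3, e=sp−y=-2.625; I=4.125, D=e−e_prev=-6.375; u=1/4·(-2.625)+1/2·4.125+1/4·(-6.375)=-0.1875; next y=-1/2·5.625+1·(-0.1875)=-3
n=4: y=-3, sp=3, e=sp−y=6; I=10.125, D=e−e_prev=8.625; u=1/4·6+1/2·10.125+1/4·8.625=8.71875; next y=-1/2·(-3)+1·8.71875=10.21875
n=5: y=10.21875, sp=3, e=sp−y=-7.21875; I=2.90625, D=e−e_prev=-13.21875; u=1/4·(-7.21875)+1/2·2.90625+1/4·(-13.21875)=-3.65625; next y=-1/2·10.21875+1·(-3.65625)=-8.765625
n=6: y=-8.765625, sp=1, e=sp−y=9.765625; I=12.671875, D=e−e_prev=16.984375; u=1/4·9.765625+1/2·12.671875+1/4·16.984375≈13.023438; next y=-1/2·(-8.765625)+1·13.023438≈17.40625
n=7: y=17.40625, sp=1, e=sp−y=-16.40625; I=-3.734375, D=e−e_prev=-26.171875; u=1/4·(-16.40625)+1/2·(-3.734375)+1/4·(-26.171875)≈-12.511719; next y=-1/2·17.40625+1·(-12.511719)≈-21.214844

0 3 3.000 0.000
1 3 0.750 3.000
2 3 5.250 -0.750
3 3 -0.188 5.625
4 3 8.719 -3.000
5 3 -3.656 10.219
6 1 13.023 -8.766
7 1 -12.512 17.406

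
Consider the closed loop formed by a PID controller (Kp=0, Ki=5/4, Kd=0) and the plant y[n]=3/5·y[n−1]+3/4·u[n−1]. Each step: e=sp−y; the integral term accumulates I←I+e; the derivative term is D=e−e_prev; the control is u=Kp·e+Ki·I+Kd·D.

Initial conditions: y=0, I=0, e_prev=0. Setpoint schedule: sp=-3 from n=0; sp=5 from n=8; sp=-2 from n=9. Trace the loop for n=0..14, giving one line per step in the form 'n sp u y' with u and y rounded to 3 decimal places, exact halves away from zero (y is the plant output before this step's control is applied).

0 -3 -3.750 0.000
1 -3 -3.984 -2.813
2 -3 -1.890 -4.676
3 -3 -0.361 -4.223
4 -3 -0.606 -2.805
5 -3 -1.684 -2.137
6 -3 -2.253 -2.545
7 -3 -1.982 -3.217
8 5 8.539 -3.416
9 -2 0.596 4.354
10 -2 -5.728 3.059
11 -2 -5.153 -2.461
12 -2 -0.977 -5.341
13 -2 1.445 -3.937
14 -2 0.543 -1.279

(exact arithmetic carried between steps; '≈' marks a value shown rounded to 6 d.p. or computed from one; I and e_prev carry over from the previous line; the table rounds u and y to 3 d.p., halves away from zero)
n=0: y=0, sp=-3, e=sp−y=-3; I=-3, D=e−e_prev=-3; u=0·(-3)+5/4·(-3)+0·(-3)=-3.75; next y=3/5·0+3/4·(-3.75)=-2.8125
n=1: y=-2.8125, sp=-3, e=sp−y=-0.1875; I=-3.1875, D=e−e_prev=2.8125; u=0·(-0.1875)+5/4·(-3.1875)+0·2.8125=-3.984375; next y=3/5·(-2.8125)+3/4·(-3.984375)≈-4.675781
n=2: y≈-4.675781, sp=-3, e=sp−y≈1.675781; I≈-1.511719, D=e−e_prev≈1.863281; u=0·1.675781+5/4·(-1.511719)+0·1.863281≈-1.889648; next y=3/5·(-4.675781)+3/4·(-1.889648)≈-4.222705
n=3: y≈-4.222705, sp=-3, e=sp−y≈1.222705; I≈-0.289014, D=e−e_prev≈-0.453076; u=0·1.222705+5/4·(-0.289014)+0·(-0.453076)≈-0.361267; next y=3/5·(-4.222705)+3/4·(-0.361267)≈-2.804573
n=4: y≈-2.804573, sp=-3, e=sp−y≈-0.195427; I≈-0.484440, D=e−e_prev≈-1.418132; u=0·(-0.195427)+5/4·(-0.484440)+0·(-1.418132)≈-0.605550; next y=3/5·(-2.804573)+3/4·(-0.605550)≈-2.136907
n=5: y≈-2.136907, sp=-3, e=sp−y≈-0.863093; I≈-1.347534, D=e−e_prev≈-0.667667; u=0·(-0.863093)+5/4·(-1.347534)+0·(-0.667667)≈-1.684417; next y=3/5·(-2.136907)+3/4·(-1.684417)≈-2.545457
n=6: y≈-2.545457, sp=-3, e=sp−y≈-0.454543; I≈-1.802077, D=e−e_prev≈0.408550; u=0·(-0.454543)+5/4·(-1.802077)+0·0.408550≈-2.252596; next y=3/5·(-2.545457)+3/4·(-2.252596)≈-3.216721
n=7: y≈-3.216721, sp=-3, e=sp−y≈0.216721; I≈-1.585356, D=e−e_prev≈0.671264; u=0·0.216721+5/4·(-1.585356)+0·0.671264≈-1.981695; next y=3/5·(-3.216721)+3/4·(-1.981695)≈-3.416304
n=8: y≈-3.416304, sp=5, e=sp−y≈8.416304; I≈6.830948, D=e−e_prev≈8.199583; u=0·8.416304+5/4·6.830948+0·8.199583≈8.538685; next y=3/5·(-3.416304)+3/4·8.538685≈4.354231
n=9: y≈4.354231, sp=-2, e=sp−y≈-6.354231; I≈0.476716, D=e−e_prev≈-14.770535; u=0·(-6.354231)+5/4·0.476716+0·(-14.770535)≈0.595896; next y=3/5·4.354231+3/4·0.595896≈3.059461
n=10: y≈3.059461, sp=-2, e=sp−y≈-5.059461; I≈-4.582744, D=e−e_prev≈1.294771; u=0·(-5.059461)+5/4·(-4.582744)+0·1.294771≈-5.728430; next y=3/5·3.059461+3/4·(-5.728430)≈-2.460646
n=11: y≈-2.460646, sp=-2, e=sp−y≈0.460646; I≈-4.122098, D=e−e_prev≈5.520107; u=0·0.460646+5/4·(-4.122098)+0·5.520107≈-5.152622; next y=3/5·(-2.460646)+3/4·(-5.152622)≈-5.340854
n=12: y≈-5.340854, sp=-2, e=sp−y≈3.340854; I≈-0.781243, D=e−e_prev≈2.880208; u=0·3.340854+5/4·(-0.781243)+0·2.880208≈-0.976554; next y=3/5·(-5.340854)+3/4·(-0.976554)≈-3.936928
n=13: y≈-3.936928, sp=-2, e=sp−y≈1.936928; I≈1.155685, D=e−e_prev≈-1.403926; u=0·1.936928+5/4·1.155685+0·(-1.403926)≈1.444606; next y=3/5·(-3.936928)+3/4·1.444606≈-1.278702
n=14: y≈-1.278702, sp=-2, e=sp−y≈-0.721298; I≈0.434387, D=e−e_prev≈-2.658226; u=0·(-0.721298)+5/4·0.434387+0·(-2.658226)≈0.542984; next y=3/5·(-1.278702)+3/4·0.542984≈-0.359983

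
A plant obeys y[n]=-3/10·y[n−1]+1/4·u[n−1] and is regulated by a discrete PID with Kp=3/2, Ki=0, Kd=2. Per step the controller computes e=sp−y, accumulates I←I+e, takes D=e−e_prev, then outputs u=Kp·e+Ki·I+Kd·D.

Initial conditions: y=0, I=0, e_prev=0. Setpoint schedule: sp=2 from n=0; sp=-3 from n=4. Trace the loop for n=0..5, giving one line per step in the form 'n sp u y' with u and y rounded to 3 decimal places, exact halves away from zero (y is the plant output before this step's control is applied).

(exact arithmetic carried between steps; '≈' marks a value shown rounded to 6 d.p. or computed from one; I and e_prev carry over from the previous line; the table rounds u and y to 3 d.p., halves away from zero)
n=0: y=0, sp=2, e=sp−y=2; I=2, D=e−e_prev=2; u=3/2·2+0·2+2·2=7; next y=-3/10·0+1/4·7=1.75
n=1: y=1.75, sp=2, e=sp−y=0.25; I=2.25, D=e−e_prev=-1.75; u=3/2·0.25+0·2.25+2·(-1.75)=-3.125; next y=-3/10·1.75+1/4·(-3.125)=-1.30625
n=2: y=-1.30625, sp=2, e=sp−y=3.30625; I=5.55625, D=e−e_prev=3.05625; u=3/2·3.30625+0·5.55625+2·3.05625=11.071875; next y=-3/10·(-1.30625)+1/4·11.071875≈3.159844
n=3: y≈3.159844, sp=2, e=sp−y≈-1.159844; I≈4.396406, D=e−e_prev≈-4.466094; u=3/2·(-1.159844)+0·4.396406+2·(-4.466094)≈-10.671953; next y=-3/10·3.159844+1/4·(-10.671953)≈-3.615941
n=4: y≈-3.615941, sp=-3, e=sp−y≈0.615941; I≈5.012348, D=e−e_prev≈1.775785; u=3/2·0.615941+0·5.012348+2·1.775785≈4.475482; next y=-3/10·(-3.615941)+1/4·4.475482≈2.203653
n=5: y≈2.203653, sp=-3, e=sp−y≈-5.203653; I≈-0.191305, D=e−e_prev≈-5.819594; u=3/2·(-5.203653)+0·(-0.191305)+2·(-5.819594)≈-19.444668; next y=-3/10·2.203653+1/4·(-19.444668)≈-5.522263

0 2 7.000 0.000
1 2 -3.125 1.750
2 2 11.072 -1.306
3 2 -10.672 3.160
4 -3 4.475 -3.616
5 -3 -19.445 2.204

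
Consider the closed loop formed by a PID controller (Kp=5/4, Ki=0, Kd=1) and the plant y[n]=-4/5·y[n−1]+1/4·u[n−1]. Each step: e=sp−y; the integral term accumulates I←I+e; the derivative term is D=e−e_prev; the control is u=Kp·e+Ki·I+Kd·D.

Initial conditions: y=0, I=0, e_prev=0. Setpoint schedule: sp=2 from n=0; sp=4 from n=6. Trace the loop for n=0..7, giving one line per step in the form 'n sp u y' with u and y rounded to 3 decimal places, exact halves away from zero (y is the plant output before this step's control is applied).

(exact arithmetic carried between steps; '≈' marks a value shown rounded to 6 d.p. or computed from one; I and e_prev carry over from the previous line; the table rounds u and y to 3 d.p., halves away from zero)
n=0: y=0, sp=2, e=sp−y=2; I=2, D=e−e_prev=2; u=5/4·2+0·2+1·2=4.5; next y=-4/5·0+1/4·4.5=1.125
n=1: y=1.125, sp=2, e=sp−y=0.875; I=2.875, D=e−e_prev=-1.125; u=5/4·0.875+0·2.875+1·(-1.125)=-0.03125; next y=-4/5·1.125+1/4·(-0.03125)≈-0.907813
n=2: y≈-0.907813, sp=2, e=sp−y≈2.907813; I≈5.782813, D=e−e_prev≈2.032813; u=5/4·2.907813+0·5.782813+1·2.032813≈5.667578; next y=-4/5·(-0.907813)+1/4·5.667578≈2.143145
n=3: y≈2.143145, sp=2, e=sp−y≈-0.143145; I≈5.639668, D=e−e_prev≈-3.050957; u=5/4·(-0.143145)+0·5.639668+1·(-3.050957)≈-3.229888; next y=-4/5·2.143145+1/4·(-3.229888)≈-2.521988
n=4: y≈-2.521988, sp=2, e=sp−y≈4.521988; I≈10.161656, D=e−e_prev≈4.665132; u=5/4·4.521988+0·10.161656+1·4.665132≈10.317617; next y=-4/5·(-2.521988)+1/4·10.317617≈4.596994
n=5: y≈4.596994, sp=2, e=sp−y≈-2.596994; I≈7.564661, D=e−e_prev≈-7.118982; u=5/4·(-2.596994)+0·7.564661+1·(-7.118982)≈-10.365224; next y=-4/5·4.596994+1/4·(-10.365224)≈-6.268901
n=6: y≈-6.268901, sp=4, e=sp−y≈10.268901; I≈17.833563, D=e−e_prev≈12.865896; u=5/4·10.268901+0·17.833563+1·12.865896≈25.702022; next y=-4/5·(-6.268901)+1/4·25.702022≈11.440627
n=7: y≈11.440627, sp=4, e=sp−y≈-7.440627; I≈10.392936, D=e−e_prev≈-17.709528; u=5/4·(-7.440627)+0·10.392936+1·(-17.709528)≈-27.010312; next y=-4/5·11.440627+1/4·(-27.010312)≈-15.905079

0 2 4.500 0.000
1 2 -0.031 1.125
2 2 5.668 -0.908
3 2 -3.230 2.143
4 2 10.318 -2.522
5 2 -10.365 4.597
6 4 25.702 -6.269
7 4 -27.010 11.441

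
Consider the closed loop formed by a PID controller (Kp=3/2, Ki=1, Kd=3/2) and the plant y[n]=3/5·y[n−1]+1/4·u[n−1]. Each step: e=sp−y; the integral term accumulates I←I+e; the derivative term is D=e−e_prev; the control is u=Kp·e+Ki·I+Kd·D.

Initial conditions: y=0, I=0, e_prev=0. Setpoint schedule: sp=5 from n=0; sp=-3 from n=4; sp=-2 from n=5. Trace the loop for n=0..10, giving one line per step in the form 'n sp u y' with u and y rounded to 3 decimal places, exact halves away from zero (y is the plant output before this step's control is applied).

(exact arithmetic carried between steps; '≈' marks a value shown rounded to 6 d.p. or computed from one; I and e_prev carry over from the previous line; the table rounds u and y to 3 d.p., halves away from zero)
n=0: y=0, sp=5, e=sp−y=5; I=5, D=e−e_prev=5; u=3/2·5+1·5+3/2·5=20; next y=3/5·0+1/4·20=5
n=1: y=5, sp=5, e=sp−y=0; I=5, D=e−e_prev=-5; u=3/2·0+1·5+3/2·(-5)=-2.5; next y=3/5·5+1/4·(-2.5)=2.375
n=2: y=2.375, sp=5, e=sp−y=2.625; I=7.625, D=e−e_prev=2.625; u=3/2·2.625+1·7.625+3/2·2.625=15.5; next y=3/5·2.375+1/4·15.5=5.3
n=3: y=5.3, sp=5, e=sp−y=-0.3; I=7.325, D=e−e_prev=-2.925; u=3/2·(-0.3)+1·7.325+3/2·(-2.925)=2.4875; next y=3/5·5.3+1/4·2.4875=3.801875
n=4: y=3.801875, sp=-3, e=sp−y=-6.801875; I=0.523125, D=e−e_prev=-6.501875; u=3/2·(-6.801875)+1·0.523125+3/2·(-6.501875)=-19.4325; next y=3/5·3.801875+1/4·(-19.4325)=-2.577
n=5: y=-2.577, sp=-2, e=sp−y=0.577; I=1.100125, D=e−e_prev=7.378875; u=3/2·0.577+1·1.100125+3/2·7.378875≈13.033938; next y=3/5·(-2.577)+1/4·13.033938≈1.712284
n=6: y≈1.712284, sp=-2, e=sp−y≈-3.712284; I≈-2.612159, D=e−e_prev≈-4.289284; u=3/2·(-3.712284)+1·(-2.612159)+3/2·(-4.289284)≈-14.614513; next y=3/5·1.712284+1/4·(-14.614513)≈-2.626258
n=7: y≈-2.626258, sp=-2, e=sp−y≈0.626258; I≈-1.985902, D=e−e_prev≈4.338542; u=3/2·0.626258+1·(-1.985902)+3/2·4.338542≈5.461297; next y=3/5·(-2.626258)+1/4·5.461297≈-0.210430
n=8: y≈-0.210430, sp=-2, e=sp−y≈-1.789570; I≈-3.775472, D=e−e_prev≈-2.415827; u=3/2·(-1.789570)+1·(-3.775472)+3/2·(-2.415827)≈-10.083567; next y=3/5·(-0.210430)+1/4·(-10.083567)≈-2.647150
n=9: y≈-2.647150, sp=-2, e=sp−y≈0.647150; I≈-3.128322, D=e−e_prev≈2.436720; u=3/2·0.647150+1·(-3.128322)+3/2·2.436720≈1.497483; next y=3/5·(-2.647150)+1/4·1.497483≈-1.213919
n=10: y≈-1.213919, sp=-2, e=sp−y≈-0.786081; I≈-3.914402, D=e−e_prev≈-1.433231; u=3/2·(-0.786081)+1·(-3.914402)+3/2·(-1.433231)≈-7.243370; next y=3/5·(-1.213919)+1/4·(-7.243370)≈-2.539194

0 5 20.000 0.000
1 5 -2.500 5.000
2 5 15.500 2.375
3 5 2.488 5.300
4 -3 -19.433 3.802
5 -2 13.034 -2.577
6 -2 -14.615 1.712
7 -2 5.461 -2.626
8 -2 -10.084 -0.210
9 -2 1.497 -2.647
10 -2 -7.243 -1.214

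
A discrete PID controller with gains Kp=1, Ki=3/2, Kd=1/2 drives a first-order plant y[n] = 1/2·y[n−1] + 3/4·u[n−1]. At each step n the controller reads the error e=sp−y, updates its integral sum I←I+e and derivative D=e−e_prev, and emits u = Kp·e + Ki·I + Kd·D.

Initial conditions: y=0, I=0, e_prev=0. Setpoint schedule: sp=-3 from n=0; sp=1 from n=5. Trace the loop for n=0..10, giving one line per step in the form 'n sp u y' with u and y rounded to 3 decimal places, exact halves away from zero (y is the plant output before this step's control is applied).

(exact arithmetic carried between steps; '≈' marks a value shown rounded to 6 d.p. or computed from one; I and e_prev carry over from the previous line; the table rounds u and y to 3 d.p., halves away from zero)
n=0: y=0, sp=-3, e=sp−y=-3; I=-3, D=e−e_prev=-3; u=1·(-3)+3/2·(-3)+1/2·(-3)=-9; next y=1/2·0+3/4·(-9)=-6.75
n=1: y=-6.75, sp=-3, e=sp−y=3.75; I=0.75, D=e−e_prev=6.75; u=1·3.75+3/2·0.75+1/2·6.75=8.25; next y=1/2·(-6.75)+3/4·8.25=2.8125
n=2: y=2.8125, sp=-3, e=sp−y=-5.8125; I=-5.0625, D=e−e_prev=-9.5625; u=1·(-5.8125)+3/2·(-5.0625)+1/2·(-9.5625)=-18.1875; next y=1/2·2.8125+3/4·(-18.1875)=-12.234375
n=3: y=-12.234375, sp=-3, e=sp−y=9.234375; I=4.171875, D=e−e_prev=15.046875; u=1·9.234375+3/2·4.171875+1/2·15.046875=23.015625; next y=1/2·(-12.234375)+3/4·23.015625≈11.144531
n=4: y≈11.144531, sp=-3, e=sp−y≈-14.144531; I≈-9.972656, D=e−e_prev≈-23.378906; u=1·(-14.144531)+3/2·(-9.972656)+1/2·(-23.378906)≈-40.792969; next y=1/2·11.144531+3/4·(-40.792969)≈-25.022461
n=5: y≈-25.022461, sp=1, e=sp−y≈26.022461; I≈16.049805, D=e−e_prev≈40.166992; u=1·26.022461+3/2·16.049805+1/2·40.166992≈70.180664; next y=1/2·(-25.022461)+3/4·70.180664≈40.124268
n=6: y≈40.124268, sp=1, e=sp−y≈-39.124268; I≈-23.074463, D=e−e_prev≈-65.146729; u=1·(-39.124268)+3/2·(-23.074463)+1/2·(-65.146729)≈-106.309326; next y=1/2·40.124268+3/4·(-106.309326)≈-59.669861
n=7: y≈-59.669861, sp=1, e=sp−y≈60.669861; I≈37.595398, D=e−e_prev≈99.794128; u=1·60.669861+3/2·37.595398+1/2·99.794128≈166.960022; next y=1/2·(-59.669861)+3/4·166.960022≈95.385086
n=8: y≈95.385086, sp=1, e=sp−y≈-94.385086; I≈-56.789688, D=e−e_prev≈-155.054947; u=1·(-94.385086)+3/2·(-56.789688)+1/2·(-155.054947)≈-257.097092; next y=1/2·95.385086+3/4·(-257.097092)≈-145.130276
n=9: y≈-145.130276, sp=1, e=sp−y≈146.130276; I≈89.340588, D=e−e_prev≈240.515362; u=1·146.130276+3/2·89.340588+1/2·240.515362≈400.398838; next y=1/2·(-145.130276)+3/4·400.398838≈227.733991
n=10: y≈227.733991, sp=1, e=sp−y≈-226.733991; I≈-137.393403, D=e−e_prev≈-372.864266; u=1·(-226.733991)+3/2·(-137.393403)+1/2·(-372.864266)≈-619.256228; next y=1/2·227.733991+3/4·(-619.256228)≈-350.575176

0 -3 -9.000 0.000
1 -3 8.250 -6.750
2 -3 -18.188 2.813
3 -3 23.016 -12.234
4 -3 -40.793 11.145
5 1 70.181 -25.022
6 1 -106.309 40.124
7 1 166.960 -59.670
8 1 -257.097 95.385
9 1 400.399 -145.130
10 1 -619.256 227.734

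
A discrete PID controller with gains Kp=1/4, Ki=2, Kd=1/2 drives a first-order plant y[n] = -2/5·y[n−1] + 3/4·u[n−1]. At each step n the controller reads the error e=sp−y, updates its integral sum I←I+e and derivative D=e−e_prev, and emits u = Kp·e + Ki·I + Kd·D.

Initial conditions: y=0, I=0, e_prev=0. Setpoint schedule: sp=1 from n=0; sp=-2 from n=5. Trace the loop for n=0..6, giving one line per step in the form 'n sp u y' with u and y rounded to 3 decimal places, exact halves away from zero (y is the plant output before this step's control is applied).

(exact arithmetic carried between steps; '≈' marks a value shown rounded to 6 d.p. or computed from one; I and e_prev carry over from the previous line; the table rounds u and y to 3 d.p., halves away from zero)
n=0: y=0, sp=1, e=sp−y=1; I=1, D=e−e_prev=1; u=1/4·1+2·1+1/2·1=2.75; next y=-2/5·0+3/4·2.75=2.0625
n=1: y=2.0625, sp=1, e=sp−y=-1.0625; I=-0.0625, D=e−e_prev=-2.0625; u=1/4·(-1.0625)+2·(-0.0625)+1/2·(-2.0625)=-1.421875; next y=-2/5·2.0625+3/4·(-1.421875)≈-1.891406
n=2: y≈-1.891406, sp=1, e=sp−y≈2.891406; I≈2.828906, D=e−e_prev≈3.953906; u=1/4·2.891406+2·2.828906+1/2·3.953906≈8.357617; next y=-2/5·(-1.891406)+3/4·8.357617≈7.024775
n=3: y≈7.024775, sp=1, e=sp−y≈-6.024775; I≈-3.195869, D=e−e_prev≈-8.916182; u=1/4·(-6.024775)+2·(-3.195869)+1/2·(-8.916182)≈-12.356023; next y=-2/5·7.024775+3/4·(-12.356023)≈-12.076927
n=4: y≈-12.076927, sp=1, e=sp−y≈13.076927; I≈9.881058, D=e−e_prev≈19.101703; u=1/4·13.076927+2·9.881058+1/2·19.101703≈32.582200; next y=-2/5·(-12.076927)+3/4·32.582200≈29.267421
n=5: y≈29.267421, sp=-2, e=sp−y≈-31.267421; I≈-21.386362, D=e−e_prev≈-44.344348; u=1/4·(-31.267421)+2·(-21.386362)+1/2·(-44.344348)≈-72.761754; next y=-2/5·29.267421+3/4·(-72.761754)≈-66.278284
n=6: y≈-66.278284, sp=-2, e=sp−y≈64.278284; I≈42.891921, D=e−e_prev≈95.545705; u=1/4·64.278284+2·42.891921+1/2·95.545705≈149.626266; next y=-2/5·(-66.278284)+3/4·149.626266≈138.731013

0 1 2.750 0.000
1 1 -1.422 2.063
2 1 8.358 -1.891
3 1 -12.356 7.025
4 1 32.582 -12.077
5 -2 -72.762 29.267
6 -2 149.626 -66.278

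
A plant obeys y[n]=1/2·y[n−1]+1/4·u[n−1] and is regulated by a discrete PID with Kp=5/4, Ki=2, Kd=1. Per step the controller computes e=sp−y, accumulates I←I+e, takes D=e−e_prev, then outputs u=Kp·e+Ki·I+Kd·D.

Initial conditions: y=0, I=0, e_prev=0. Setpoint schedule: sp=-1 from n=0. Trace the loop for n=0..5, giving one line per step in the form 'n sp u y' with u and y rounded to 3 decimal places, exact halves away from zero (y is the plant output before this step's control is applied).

(exact arithmetic carried between steps; '≈' marks a value shown rounded to 6 d.p. or computed from one; I and e_prev carry over from the previous line; the table rounds u and y to 3 d.p., halves away from zero)
n=0: y=0, sp=-1, e=sp−y=-1; I=-1, D=e−e_prev=-1; u=5/4·(-1)+2·(-1)+1·(-1)=-4.25; next y=1/2·0+1/4·(-4.25)=-1.0625
n=1: y=-1.0625, sp=-1, e=sp−y=0.0625; I=-0.9375, D=e−e_prev=1.0625; u=5/4·0.0625+2·(-0.9375)+1·1.0625=-0.734375; next y=1/2·(-1.0625)+1/4·(-0.734375)≈-0.714844
n=2: y≈-0.714844, sp=-1, e=sp−y≈-0.285156; I≈-1.222656, D=e−e_prev≈-0.347656; u=5/4·(-0.285156)+2·(-1.222656)+1·(-0.347656)≈-3.149414; next y=1/2·(-0.714844)+1/4·(-3.149414)≈-1.144775
n=3: y≈-1.144775, sp=-1, e=sp−y≈0.144775; I≈-1.077881, D=e−e_prev≈0.429932; u=5/4·0.144775+2·(-1.077881)+1·0.429932≈-1.544861; next y=1/2·(-1.144775)+1/4·(-1.544861)≈-0.958603
n=4: y≈-0.958603, sp=-1, e=sp−y≈-0.041397; I≈-1.119278, D=e−e_prev≈-0.186172; u=5/4·(-0.041397)+2·(-1.119278)+1·(-0.186172)≈-2.476475; next y=1/2·(-0.958603)+1/4·(-2.476475)≈-1.098420
n=5: y≈-1.098420, sp=-1, e=sp−y≈0.098420; I≈-1.020858, D=e−e_prev≈0.139817; u=5/4·0.098420+2·(-1.020858)+1·0.139817≈-1.778873; next y=1/2·(-1.098420)+1/4·(-1.778873)≈-0.993928

0 -1 -4.250 0.000
1 -1 -0.734 -1.063
2 -1 -3.149 -0.715
3 -1 -1.545 -1.145
4 -1 -2.476 -0.959
5 -1 -1.779 -1.098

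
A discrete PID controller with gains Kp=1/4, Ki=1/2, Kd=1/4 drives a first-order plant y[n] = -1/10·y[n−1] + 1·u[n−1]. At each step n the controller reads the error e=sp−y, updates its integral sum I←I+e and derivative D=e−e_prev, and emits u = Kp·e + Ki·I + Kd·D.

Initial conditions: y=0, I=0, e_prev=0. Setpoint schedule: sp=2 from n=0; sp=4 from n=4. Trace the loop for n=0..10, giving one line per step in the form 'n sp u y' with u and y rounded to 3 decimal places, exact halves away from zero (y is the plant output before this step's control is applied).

0 2 2.000 0.000
1 2 0.500 2.000
2 2 2.700 0.300
3 2 0.755 2.670
4 4 5.195 0.488
5 4 1.247 5.146
6 4 6.252 0.733
7 4 1.336 6.179
8 4 7.069 0.719
9 4 1.066 6.997
10 4 7.768 0.366

(exact arithmetic carried between steps; '≈' marks a value shown rounded to 6 d.p. or computed from one; I and e_prev carry over from the previous line; the table rounds u and y to 3 d.p., halves away from zero)
n=0: y=0, sp=2, e=sp−y=2; I=2, D=e−e_prev=2; u=1/4·2+1/2·2+1/4·2=2; next y=-1/10·0+1·2=2
n=1: y=2, sp=2, e=sp−y=0; I=2, D=e−e_prev=-2; u=1/4·0+1/2·2+1/4·(-2)=0.5; next y=-1/10·2+1·0.5=0.3
n=2: y=0.3, sp=2, e=sp−y=1.7; I=3.7, D=e−e_prev=1.7; u=1/4·1.7+1/2·3.7+1/4·1.7=2.7; next y=-1/10·0.3+1·2.7=2.67
n=3: y=2.67, sp=2, e=sp−y=-0.67; I=3.03, D=e−e_prev=-2.37; u=1/4·(-0.67)+1/2·3.03+1/4·(-2.37)=0.755; next y=-1/10·2.67+1·0.755=0.488
n=4: y=0.488, sp=4, e=sp−y=3.512; I=6.542, D=e−e_prev=4.182; u=1/4·3.512+1/2·6.542+1/4·4.182=5.1945; next y=-1/10·0.488+1·5.1945=5.1457
n=5: y=5.1457, sp=4, e=sp−y=-1.1457; I=5.3963, D=e−e_prev=-4.6577; u=1/4·(-1.1457)+1/2·5.3963+1/4·(-4.6577)=1.2473; next y=-1/10·5.1457+1·1.2473=0.73273
n=6: y=0.73273, sp=4, e=sp−y=3.26727; I=8.66357, D=e−e_prev=4.41297; u=1/4·3.26727+1/2·8.66357+1/4·4.41297=6.251845; next y=-1/10·0.73273+1·6.251845=6.178572
n=7: y=6.178572, sp=4, e=sp−y=-2.178572; I=6.484998, D=e−e_prev=-5.445842; u=1/4·(-2.178572)+1/2·6.484998+1/4·(-5.445842)≈1.336396; next y=-1/10·6.178572+1·1.336396≈0.718538
n=8: y≈0.718538, sp=4, e=sp−y≈3.281462; I≈9.766460, D=e−e_prev≈5.460034; u=1/4·3.281462+1/2·9.766460+1/4·5.460034≈7.068604; next y=-1/10·0.718538+1·7.068604≈6.996750
n=9: y≈6.996750, sp=4, e=sp−y≈-2.996750; I≈6.769710, D=e−e_prev≈-6.278212; u=1/4·(-2.996750)+1/2·6.769710+1/4·(-6.278212)≈1.066115; next y=-1/10·6.996750+1·1.066115≈0.366440
n=10: y≈0.366440, sp=4, e=sp−y≈3.633560; I≈10.403270, D=e−e_prev≈6.630310; u=1/4·3.633560+1/2·10.403270+1/4·6.630310≈7.767603; next y=-1/10·0.366440+1·7.767603≈7.730959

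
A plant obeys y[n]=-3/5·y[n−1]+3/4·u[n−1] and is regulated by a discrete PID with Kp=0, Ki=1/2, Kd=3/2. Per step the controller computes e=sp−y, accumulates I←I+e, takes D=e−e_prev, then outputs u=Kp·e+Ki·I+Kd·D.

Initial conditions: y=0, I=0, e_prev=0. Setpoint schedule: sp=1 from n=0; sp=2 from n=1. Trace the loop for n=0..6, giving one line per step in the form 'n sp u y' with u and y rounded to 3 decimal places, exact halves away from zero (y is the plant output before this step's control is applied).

0 1 2.000 0.000
1 2 0.000 1.500
2 2 5.800 -0.900
3 2 -7.930 4.890
4 2 26.853 -8.882
5 2 -57.064 25.469
6 2 149.822 -58.079

(exact arithmetic carried between steps; '≈' marks a value shown rounded to 6 d.p. or computed from one; I and e_prev carry over from the previous line; the table rounds u and y to 3 d.p., halves away from zero)
n=0: y=0, sp=1, e=sp−y=1; I=1, D=e−e_prev=1; u=0·1+1/2·1+3/2·1=2; next y=-3/5·0+3/4·2=1.5
n=1: y=1.5, sp=2, e=sp−y=0.5; I=1.5, D=e−e_prev=-0.5; u=0·0.5+1/2·1.5+3/2·(-0.5)=0; next y=-3/5·1.5+3/4·0=-0.9
n=2: y=-0.9, sp=2, e=sp−y=2.9; I=4.4, D=e−e_prev=2.4; u=0·2.9+1/2·4.4+3/2·2.4=5.8; next y=-3/5·(-0.9)+3/4·5.8=4.89
n=3: y=4.89, sp=2, e=sp−y=-2.89; I=1.51, D=e−e_prev=-5.79; u=0·(-2.89)+1/2·1.51+3/2·(-5.79)=-7.93; next y=-3/5·4.89+3/4·(-7.93)=-8.8815
n=4: y=-8.8815, sp=2, e=sp−y=10.8815; I=12.3915, D=e−e_prev=13.7715; u=0·10.8815+1/2·12.3915+3/2·13.7715=26.853; next y=-3/5·(-8.8815)+3/4·26.853=25.46865
n=5: y=25.46865, sp=2, e=sp−y=-23.46865; I=-11.07715, D=e−e_prev=-34.35015; u=0·(-23.46865)+1/2·(-11.07715)+3/2·(-34.35015)=-57.0638; next y=-3/5·25.46865+3/4·(-57.0638)=-58.07904
n=6: y=-58.07904, sp=2, e=sp−y=60.07904; I=49.00189, D=e−e_prev=83.54769; u=0·60.07904+1/2·49.00189+3/2·83.54769=149.82248; next y=-3/5·(-58.07904)+3/4·149.82248=147.214284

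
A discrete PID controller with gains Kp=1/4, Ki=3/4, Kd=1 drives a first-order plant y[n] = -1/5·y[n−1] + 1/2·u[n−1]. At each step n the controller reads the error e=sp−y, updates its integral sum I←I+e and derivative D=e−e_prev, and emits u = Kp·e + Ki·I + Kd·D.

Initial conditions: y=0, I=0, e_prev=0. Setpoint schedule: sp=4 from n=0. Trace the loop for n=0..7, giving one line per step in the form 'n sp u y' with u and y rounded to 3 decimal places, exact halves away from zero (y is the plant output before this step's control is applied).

0 4 8.000 0.000
1 4 -1.000 4.000
2 4 13.600 -1.300
3 4 -4.445 7.060
4 4 23.009 -3.635
5 4 -13.691 12.231
6 4 39.048 -9.292
7 4 -33.855 21.382

(exact arithmetic carried between steps; '≈' marks a value shown rounded to 6 d.p. or computed from one; I and e_prev carry over from the previous line; the table rounds u and y to 3 d.p., halves away from zero)
n=0: y=0, sp=4, e=sp−y=4; I=4, D=e−e_prev=4; u=1/4·4+3/4·4+1·4=8; next y=-1/5·0+1/2·8=4
n=1: y=4, sp=4, e=sp−y=0; I=4, D=e−e_prev=-4; u=1/4·0+3/4·4+1·(-4)=-1; next y=-1/5·4+1/2·(-1)=-1.3
n=2: y=-1.3, sp=4, e=sp−y=5.3; I=9.3, D=e−e_prev=5.3; u=1/4·5.3+3/4·9.3+1·5.3=13.6; next y=-1/5·(-1.3)+1/2·13.6=7.06
n=3: y=7.06, sp=4, e=sp−y=-3.06; I=6.24, D=e−e_prev=-8.36; u=1/4·(-3.06)+3/4·6.24+1·(-8.36)=-4.445; next y=-1/5·7.06+1/2·(-4.445)=-3.6345
n=4: y=-3.6345, sp=4, e=sp−y=7.6345; I=13.8745, D=e−e_prev=10.6945; u=1/4·7.6345+3/4·13.8745+1·10.6945=23.009; next y=-1/5·(-3.6345)+1/2·23.009=12.2314
n=5: y=12.2314, sp=4, e=sp−y=-8.2314; I=5.6431, D=e−e_prev=-15.8659; u=1/4·(-8.2314)+3/4·5.6431+1·(-15.8659)=-13.691425; next y=-1/5·12.2314+1/2·(-13.691425)≈-9.291993
n=6: y≈-9.291993, sp=4, e=sp−y≈13.291993; I≈18.935093, D=e−e_prev≈21.523393; u=1/4·13.291993+3/4·18.935093+1·21.523393≈39.04771; next y=-1/5·(-9.291993)+1/2·39.04771≈21.382254
n=7: y≈21.382254, sp=4, e=sp−y≈-17.382254; I≈1.552839, D=e−e_prev≈-30.674246; u=1/4·(-17.382254)+3/4·1.552839+1·(-30.674246)≈-33.855180; next y=-1/5·21.382254+1/2·(-33.855180)≈-21.204041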